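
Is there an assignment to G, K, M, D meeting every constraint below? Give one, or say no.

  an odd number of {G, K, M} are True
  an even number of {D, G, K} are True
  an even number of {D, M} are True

The formula is unsatisfiable.

Adding constraints 1, 2, 3 mod 2: every variable appears an even number of times on the left, so the left side is 0.
But the right sides sum to 1 (mod 2). 0 ≠ 1 — the system is inconsistent.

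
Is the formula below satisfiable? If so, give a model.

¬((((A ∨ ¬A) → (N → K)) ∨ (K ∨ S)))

N: True, A: True, S: False, K: False

  ¬((((A ∨ ¬A) → (N → K)) ∨ (K ∨ S))) = True
    ((A ∨ ¬A) → (N → K)) ∨ (K ∨ S) = False
      (A ∨ ¬A) → (N → K) = False
        A ∨ ¬A = True
          ¬A = False
        N → K = False
      K ∨ S = False
The formula evaluates to True.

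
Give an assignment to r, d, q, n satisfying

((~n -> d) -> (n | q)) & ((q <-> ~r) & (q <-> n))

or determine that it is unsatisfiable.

r = False, d = False, q = True, n = True

  (~n -> d) -> (n | q) = True
    ~n -> d = True
      ~n = False
    n | q = True
  (q <-> ~r) & (q <-> n) = True
    q <-> ~r = True
      ~r = True
    q <-> n = True
Both conjuncts True, so the formula holds.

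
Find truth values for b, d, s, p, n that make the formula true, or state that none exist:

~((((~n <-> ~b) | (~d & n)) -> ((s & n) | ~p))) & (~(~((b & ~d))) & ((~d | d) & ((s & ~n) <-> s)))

b = True; d = False; s = False; p = True; n = True

  ~((((~n <-> ~b) | (~d & n)) -> ((s & n) | ~p))) = True
    ((~n <-> ~b) | (~d & n)) -> ((s & n) | ~p) = False
      (~n <-> ~b) | (~d & n) = True
        ~n <-> ~b = True
          ~n = False
          ~b = False
        ~d & n = True
          ~d = True
      (s & n) | ~p = False
        s & n = False
        ~p = False
  ~(~((b & ~d))) & ((~d | d) & ((s & ~n) <-> s)) = True
    ~(~((b & ~d))) = True
      ~((b & ~d)) = False
        b & ~d = True
          ~d = True
    (~d | d) & ((s & ~n) <-> s) = True
      ~d | d = True
        ~d = True
      (s & ~n) <-> s = True
        s & ~n = False
          ~n = False
Both conjuncts True, so the formula holds.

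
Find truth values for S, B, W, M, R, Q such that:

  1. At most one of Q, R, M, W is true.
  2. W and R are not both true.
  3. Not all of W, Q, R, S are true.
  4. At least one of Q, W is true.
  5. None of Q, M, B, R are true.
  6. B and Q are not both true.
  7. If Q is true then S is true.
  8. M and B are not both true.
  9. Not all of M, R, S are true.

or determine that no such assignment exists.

S: False, B: False, W: True, M: False, R: False, Q: False

  (1) {Q, R, M, W}: 1 true — at most one ✓
  (2) W=T, R=F — not both ✓
  (3) {W, Q, R, S}: 1/4 true — not all ✓
  (4) {Q, W}: 1 true — at least one ✓
  (5) {Q, M, B, R}: 0 true — none ✓
  (6) B=F, Q=F — not both ✓
  (7) Q=F ⇒ S: vacuous ✓
  (8) M=F, B=F — not both ✓
  (9) {M, R, S}: 0/3 true — not all ✓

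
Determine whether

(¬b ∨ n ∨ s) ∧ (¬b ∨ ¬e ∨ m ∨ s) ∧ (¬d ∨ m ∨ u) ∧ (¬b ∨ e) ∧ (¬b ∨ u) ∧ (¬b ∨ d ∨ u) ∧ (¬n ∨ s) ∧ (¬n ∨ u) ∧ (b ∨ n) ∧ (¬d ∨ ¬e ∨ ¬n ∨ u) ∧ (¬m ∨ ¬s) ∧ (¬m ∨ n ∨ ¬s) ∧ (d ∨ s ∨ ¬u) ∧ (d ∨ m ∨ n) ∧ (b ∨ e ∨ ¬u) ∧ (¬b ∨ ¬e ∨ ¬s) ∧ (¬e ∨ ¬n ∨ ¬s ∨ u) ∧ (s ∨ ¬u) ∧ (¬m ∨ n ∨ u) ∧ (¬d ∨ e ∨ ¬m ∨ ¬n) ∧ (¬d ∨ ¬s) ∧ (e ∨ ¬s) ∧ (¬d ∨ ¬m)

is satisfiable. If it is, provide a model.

Try e = False:
  (¬b ∨ e) forces b = False.
  (b ∨ n) forces n = True.
  (¬n ∨ s) forces s = True.
  clause (e ∨ ¬s) is falsified — backtrack.
So e = True.
Try d = True:
  (¬d ∨ ¬s) forces s = False.
  (¬n ∨ s) forces n = False.
  (¬b ∨ n ∨ s) forces b = False.
  clause (b ∨ n) is falsified — backtrack.
So d = False.
Set u = True.
  then (d ∨ s ∨ ¬u) forces s = True.
  then (¬b ∨ ¬e ∨ ¬s) forces b = False.
  then (b ∨ n) forces n = True.
  then (¬m ∨ ¬s) forces m = False.
All clauses satisfied.

e=T, d=F, u=T, s=T, n=T, m=F, b=F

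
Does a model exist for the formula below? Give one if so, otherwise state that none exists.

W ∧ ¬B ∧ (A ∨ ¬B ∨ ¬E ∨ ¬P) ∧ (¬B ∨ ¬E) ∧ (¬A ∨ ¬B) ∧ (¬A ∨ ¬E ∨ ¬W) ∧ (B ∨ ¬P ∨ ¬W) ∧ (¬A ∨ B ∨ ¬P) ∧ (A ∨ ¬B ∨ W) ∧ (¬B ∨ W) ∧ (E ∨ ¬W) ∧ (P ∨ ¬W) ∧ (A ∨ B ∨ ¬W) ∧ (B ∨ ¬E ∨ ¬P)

Unsatisfiable

Case B = True:
  Clause (¬B) is falsified — contradiction.
Case B = False:
  (W) forces W = True.
  (B ∨ ¬P ∨ ¬W) forces P = False.
  Clause (P ∨ ¬W) is falsified — contradiction.
Both cases fail, so the formula is unsatisfiable.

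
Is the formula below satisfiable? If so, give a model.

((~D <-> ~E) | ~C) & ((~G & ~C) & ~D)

D = False, E = False, C = False, G = False

  (~D <-> ~E) | ~C = True
    ~D <-> ~E = True
      ~D = True
      ~E = True
    ~C = True
  (~G & ~C) & ~D = True
    ~G & ~C = True
      ~G = True
      ~C = True
    ~D = True
Both conjuncts True, so the formula holds.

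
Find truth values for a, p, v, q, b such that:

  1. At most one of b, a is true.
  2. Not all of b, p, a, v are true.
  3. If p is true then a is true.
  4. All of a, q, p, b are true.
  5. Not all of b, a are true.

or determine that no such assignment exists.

Unsatisfiable — no assignment works.

Case a = True:
  (1) with a=T forces b = False.
  Constraint (4) is violated (b=F) — contradiction.
Case a = False:
  Constraint (4) is violated (a=F) — contradiction.
Both cases fail — unsatisfiable.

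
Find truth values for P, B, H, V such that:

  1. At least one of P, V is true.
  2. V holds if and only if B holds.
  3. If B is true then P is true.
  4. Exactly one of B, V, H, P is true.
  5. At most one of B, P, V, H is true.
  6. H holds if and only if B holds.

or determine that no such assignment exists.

P=T, B=F, H=F, V=F

  (1) {P, V}: 1 true — at least one ✓
  (2) V=F, B=F — same ✓
  (3) B=F ⇒ P: vacuous ✓
  (4) {B, V, H, P}: 1 true — exactly one ✓
  (5) {B, P, V, H}: 1 true — at most one ✓
  (6) H=F, B=F — same ✓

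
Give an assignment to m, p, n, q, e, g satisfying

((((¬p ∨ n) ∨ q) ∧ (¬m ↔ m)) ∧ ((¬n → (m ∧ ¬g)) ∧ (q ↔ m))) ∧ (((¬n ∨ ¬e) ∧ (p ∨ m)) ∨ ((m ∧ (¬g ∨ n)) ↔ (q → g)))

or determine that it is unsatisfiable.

Unsatisfiable

The conjunct ¬m ↔ m is unsatisfiable on its own:
  m=F: evaluates to False.
  m=T: evaluates to False.
So the whole conjunction is unsatisfiable.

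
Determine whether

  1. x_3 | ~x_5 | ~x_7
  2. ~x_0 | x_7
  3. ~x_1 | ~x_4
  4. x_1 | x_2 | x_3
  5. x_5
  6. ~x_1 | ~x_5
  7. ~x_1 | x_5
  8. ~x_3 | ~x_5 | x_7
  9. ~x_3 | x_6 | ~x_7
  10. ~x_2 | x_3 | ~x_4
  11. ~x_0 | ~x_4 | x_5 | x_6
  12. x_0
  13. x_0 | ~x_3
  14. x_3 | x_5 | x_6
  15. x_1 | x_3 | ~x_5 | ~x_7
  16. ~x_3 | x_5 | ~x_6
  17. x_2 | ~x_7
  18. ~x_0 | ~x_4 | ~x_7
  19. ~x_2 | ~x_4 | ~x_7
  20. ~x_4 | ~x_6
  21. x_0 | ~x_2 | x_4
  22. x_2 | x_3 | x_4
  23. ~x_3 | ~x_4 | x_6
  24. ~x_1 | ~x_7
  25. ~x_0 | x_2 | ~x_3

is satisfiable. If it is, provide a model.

Unit clause (x_5) forces x_5 = True.
In (~x_1 | ~x_5) only ~x_1 is left, so x_1 = False.
Unit clause (x_0) forces x_0 = True.
In (~x_0 | x_7) only x_7 is left, so x_7 = True.
In (x_1 | x_3 | ~x_5 | ~x_7) only x_3 is left, so x_3 = True.
In (x_2 | ~x_7) only x_2 is left, so x_2 = True.
In (~x_0 | ~x_4 | ~x_7) only ~x_4 is left, so x_4 = False.
In (~x_3 | x_6 | ~x_7) only x_6 is left, so x_6 = True.
All clauses satisfied.

x_0=T; x_1=F; x_2=T; x_3=T; x_4=F; x_5=T; x_6=T; x_7=T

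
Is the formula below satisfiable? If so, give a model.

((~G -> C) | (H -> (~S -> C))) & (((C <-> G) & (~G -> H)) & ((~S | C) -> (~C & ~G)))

S = True, H = True, G = False, C = False

  (~G -> C) | (H -> (~S -> C)) = True
    ~G -> C = False
      ~G = True
    H -> (~S -> C) = True
      ~S -> C = True
        ~S = False
  ((C <-> G) & (~G -> H)) & ((~S | C) -> (~C & ~G)) = True
    (C <-> G) & (~G -> H) = True
      C <-> G = True
      ~G -> H = True
        ~G = True
    (~S | C) -> (~C & ~G) = True
      ~S | C = False
        ~S = False
      ~C & ~G = True
        ~C = True
        ~G = True
Both conjuncts True, so the formula holds.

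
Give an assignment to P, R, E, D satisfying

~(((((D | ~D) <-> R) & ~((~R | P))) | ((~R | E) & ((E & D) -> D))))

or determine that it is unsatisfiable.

P: True; R: True; E: False; D: True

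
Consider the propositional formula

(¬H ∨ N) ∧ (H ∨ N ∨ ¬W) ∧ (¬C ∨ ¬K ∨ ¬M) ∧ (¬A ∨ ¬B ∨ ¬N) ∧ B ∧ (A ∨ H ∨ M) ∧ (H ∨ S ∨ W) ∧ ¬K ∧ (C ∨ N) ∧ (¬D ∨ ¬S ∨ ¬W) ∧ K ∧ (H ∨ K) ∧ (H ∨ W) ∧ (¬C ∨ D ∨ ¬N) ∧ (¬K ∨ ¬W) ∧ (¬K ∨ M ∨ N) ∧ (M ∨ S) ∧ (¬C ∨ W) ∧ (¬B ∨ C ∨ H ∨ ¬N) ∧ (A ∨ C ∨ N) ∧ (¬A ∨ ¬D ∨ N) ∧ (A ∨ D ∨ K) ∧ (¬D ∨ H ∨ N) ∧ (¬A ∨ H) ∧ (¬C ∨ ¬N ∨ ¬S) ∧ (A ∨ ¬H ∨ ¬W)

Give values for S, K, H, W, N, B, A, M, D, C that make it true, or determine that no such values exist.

The formula is unsatisfiable.

Case K = True:
  Clause (¬K) is falsified — contradiction.
Case K = False:
  Clause (K) is falsified — contradiction.
Both cases fail, so the formula is unsatisfiable.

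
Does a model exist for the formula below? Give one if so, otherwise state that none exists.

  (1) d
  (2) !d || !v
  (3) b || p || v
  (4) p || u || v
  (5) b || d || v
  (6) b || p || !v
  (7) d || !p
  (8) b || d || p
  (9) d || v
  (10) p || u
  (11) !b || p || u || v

u: False; p: True; b: True; d: True; v: False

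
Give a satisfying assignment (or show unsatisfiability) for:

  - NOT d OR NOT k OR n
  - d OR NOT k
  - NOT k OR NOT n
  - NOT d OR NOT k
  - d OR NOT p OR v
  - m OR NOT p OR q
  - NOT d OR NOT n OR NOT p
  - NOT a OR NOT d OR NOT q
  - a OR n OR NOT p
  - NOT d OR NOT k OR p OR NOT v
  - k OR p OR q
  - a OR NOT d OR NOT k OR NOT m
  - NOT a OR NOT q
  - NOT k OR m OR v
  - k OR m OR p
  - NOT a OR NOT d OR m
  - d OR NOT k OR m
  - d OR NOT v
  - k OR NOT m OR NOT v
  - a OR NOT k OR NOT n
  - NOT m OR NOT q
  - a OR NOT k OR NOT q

Set n = False.
Set k = False.
Try a = False:
  (a OR n OR NOT p) forces p = False.
  (k OR p OR q) forces q = True.
  (k OR m OR p) forces m = True.
  clause (NOT m OR NOT q) is falsified — backtrack.
So a = True.
  then (NOT a OR NOT q) forces q = False.
  then (k OR p OR q) forces p = True.
  then (m OR NOT p OR q) forces m = True.
  then (k OR NOT m OR NOT v) forces v = False.
  then (d OR NOT p OR v) forces d = True.
All clauses satisfied.

n = False; k = False; a = True; v = False; m = True; q = False; p = True; d = True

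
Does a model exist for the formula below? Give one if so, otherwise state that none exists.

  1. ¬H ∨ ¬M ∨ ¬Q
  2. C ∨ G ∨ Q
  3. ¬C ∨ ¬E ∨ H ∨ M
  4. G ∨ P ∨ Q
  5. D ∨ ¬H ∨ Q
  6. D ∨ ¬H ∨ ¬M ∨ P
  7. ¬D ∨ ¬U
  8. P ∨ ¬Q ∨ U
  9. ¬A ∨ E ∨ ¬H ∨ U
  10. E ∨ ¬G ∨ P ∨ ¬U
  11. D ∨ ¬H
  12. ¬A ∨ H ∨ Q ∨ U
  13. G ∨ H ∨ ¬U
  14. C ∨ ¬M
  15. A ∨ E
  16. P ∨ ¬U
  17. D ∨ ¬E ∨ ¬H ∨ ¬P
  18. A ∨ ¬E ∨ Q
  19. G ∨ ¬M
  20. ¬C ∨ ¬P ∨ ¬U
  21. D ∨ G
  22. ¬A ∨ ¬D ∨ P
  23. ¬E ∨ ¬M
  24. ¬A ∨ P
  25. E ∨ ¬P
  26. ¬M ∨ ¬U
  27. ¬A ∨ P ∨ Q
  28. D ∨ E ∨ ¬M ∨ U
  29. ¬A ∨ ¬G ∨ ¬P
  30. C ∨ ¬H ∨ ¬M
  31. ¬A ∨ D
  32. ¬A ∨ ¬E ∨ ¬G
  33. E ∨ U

D = True; E = True; H = False; A = True; G = False; P = True; U = False; C = False; M = False; Q = True

Set D = True.
  then (¬D ∨ ¬U) forces U = False.
  then (E ∨ U) forces E = True.
  then (¬E ∨ ¬M) forces M = False.
Set H = False.
  then (¬C ∨ ¬E ∨ H ∨ M) forces C = False.
Set A = True.
  then (¬A ∨ H ∨ Q ∨ U) forces Q = True.
  then (¬A ∨ ¬D ∨ P) forces P = True.
  then (¬A ∨ ¬G ∨ ¬P) forces G = False.
All clauses satisfied.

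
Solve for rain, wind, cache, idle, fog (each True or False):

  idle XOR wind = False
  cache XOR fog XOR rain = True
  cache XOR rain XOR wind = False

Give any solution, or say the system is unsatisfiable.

rain = True; wind = True; cache = False; idle = True; fog = False

idle XOR wind = T XOR T = False ✓
cache XOR fog XOR rain = F XOR F XOR T = True ✓
cache XOR rain XOR wind = F XOR T XOR T = False ✓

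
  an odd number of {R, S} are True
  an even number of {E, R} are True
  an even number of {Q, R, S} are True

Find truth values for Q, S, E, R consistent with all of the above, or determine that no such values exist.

Q = True, S = True, E = False, R = False

{R, S}: 1 true → odd ✓
{E, R}: 0 true → even ✓
{Q, R, S}: 2 true → even ✓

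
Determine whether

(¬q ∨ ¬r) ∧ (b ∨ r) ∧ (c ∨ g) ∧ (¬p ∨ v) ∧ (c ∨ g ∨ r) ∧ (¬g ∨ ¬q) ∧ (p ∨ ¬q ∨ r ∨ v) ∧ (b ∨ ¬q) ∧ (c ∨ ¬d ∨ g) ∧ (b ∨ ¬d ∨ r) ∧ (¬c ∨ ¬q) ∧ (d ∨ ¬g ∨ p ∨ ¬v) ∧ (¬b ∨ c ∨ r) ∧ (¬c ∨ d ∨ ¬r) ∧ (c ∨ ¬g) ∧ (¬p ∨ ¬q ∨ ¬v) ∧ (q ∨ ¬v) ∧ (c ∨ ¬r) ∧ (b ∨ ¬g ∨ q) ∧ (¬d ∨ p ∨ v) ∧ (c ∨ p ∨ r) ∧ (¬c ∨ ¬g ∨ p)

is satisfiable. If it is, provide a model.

Set b = True.
Set d = False.
Try q = True:
  (¬q ∨ ¬r) forces r = False.
  (¬g ∨ ¬q) forces g = False.
  (c ∨ g) forces c = True.
  clause (¬c ∨ ¬q) is falsified — backtrack.
So q = False.
  then (q ∨ ¬v) forces v = False.
  then (¬p ∨ v) forces p = False.
Set g = False.
  then (c ∨ g) forces c = True.
  then (¬c ∨ d ∨ ¬r) forces r = False.
All clauses satisfied.

b = True; d = False; q = False; g = False; c = True; v = False; p = False; r = False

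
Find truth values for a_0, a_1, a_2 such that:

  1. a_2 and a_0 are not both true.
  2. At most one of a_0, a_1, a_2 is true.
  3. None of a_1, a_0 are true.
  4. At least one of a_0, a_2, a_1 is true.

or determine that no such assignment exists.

a_0 = False; a_1 = False; a_2 = True

  (1) a_2=T, a_0=F — not both ✓
  (2) {a_0, a_1, a_2}: 1 true — at most one ✓
  (3) {a_1, a_0}: 0 true — none ✓
  (4) {a_0, a_2, a_1}: 1 true — at least one ✓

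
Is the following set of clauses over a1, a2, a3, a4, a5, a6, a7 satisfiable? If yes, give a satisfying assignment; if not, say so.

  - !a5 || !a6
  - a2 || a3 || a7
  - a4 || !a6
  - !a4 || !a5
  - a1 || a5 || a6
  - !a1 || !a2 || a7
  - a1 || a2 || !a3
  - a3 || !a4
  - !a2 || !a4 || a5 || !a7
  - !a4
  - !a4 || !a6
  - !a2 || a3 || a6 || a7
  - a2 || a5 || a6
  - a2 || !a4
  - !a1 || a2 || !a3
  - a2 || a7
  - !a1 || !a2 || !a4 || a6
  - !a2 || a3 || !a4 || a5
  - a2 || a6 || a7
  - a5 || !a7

Unit clause (!a4) forces a4 = False.
In (a4 || !a6) only !a6 is left, so a6 = False.
Set a1 = False.
  then (a1 || a5 || a6) forces a5 = True.
Set a2 = False.
  then (a1 || a2 || !a3) forces a3 = False.
  then (a2 || a7) forces a7 = True.
All clauses satisfied.

a1=F, a2=F, a3=F, a4=F, a5=T, a6=F, a7=T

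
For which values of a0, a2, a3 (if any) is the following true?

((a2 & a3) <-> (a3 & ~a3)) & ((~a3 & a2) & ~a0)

a0=F, a2=T, a3=F

  (a2 & a3) <-> (a3 & ~a3) = True
    a2 & a3 = False
    a3 & ~a3 = False
      ~a3 = True
  (~a3 & a2) & ~a0 = True
    ~a3 & a2 = True
      ~a3 = True
    ~a0 = True
Both conjuncts True, so the formula holds.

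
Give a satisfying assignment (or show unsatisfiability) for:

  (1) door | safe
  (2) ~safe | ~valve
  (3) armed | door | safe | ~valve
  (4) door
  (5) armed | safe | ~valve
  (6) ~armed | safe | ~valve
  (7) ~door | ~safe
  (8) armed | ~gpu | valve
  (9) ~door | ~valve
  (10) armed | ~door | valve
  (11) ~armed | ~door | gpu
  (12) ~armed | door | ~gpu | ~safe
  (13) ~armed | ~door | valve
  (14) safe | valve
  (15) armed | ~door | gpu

Unsatisfiable — no assignment works.

Case door = True:
  (~door | ~safe) forces safe = False.
  (~door | ~valve) forces valve = False.
  Clause (safe | valve) is falsified — contradiction.
Case door = False:
  Clause (door) is falsified — contradiction.
Both cases fail, so the formula is unsatisfiable.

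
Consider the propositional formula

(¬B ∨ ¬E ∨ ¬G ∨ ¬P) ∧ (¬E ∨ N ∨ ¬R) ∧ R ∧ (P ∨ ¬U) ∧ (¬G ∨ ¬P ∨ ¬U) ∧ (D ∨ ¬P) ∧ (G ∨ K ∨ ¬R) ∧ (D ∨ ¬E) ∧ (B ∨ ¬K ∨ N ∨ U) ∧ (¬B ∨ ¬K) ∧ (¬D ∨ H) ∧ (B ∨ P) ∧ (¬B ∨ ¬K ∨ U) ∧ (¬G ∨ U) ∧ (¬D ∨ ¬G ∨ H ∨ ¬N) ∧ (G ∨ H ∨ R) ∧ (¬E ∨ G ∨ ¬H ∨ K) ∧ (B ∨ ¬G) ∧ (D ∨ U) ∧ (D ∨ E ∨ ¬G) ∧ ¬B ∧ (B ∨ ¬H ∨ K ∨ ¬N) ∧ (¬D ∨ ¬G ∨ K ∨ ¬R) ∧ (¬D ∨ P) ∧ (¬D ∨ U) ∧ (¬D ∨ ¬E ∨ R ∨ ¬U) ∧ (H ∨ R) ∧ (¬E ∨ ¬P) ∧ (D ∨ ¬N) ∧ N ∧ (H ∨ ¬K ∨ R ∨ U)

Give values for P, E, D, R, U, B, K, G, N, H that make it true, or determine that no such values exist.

P = True, E = False, D = True, R = True, U = True, B = False, K = True, G = False, N = True, H = True

Unit clause (R) forces R = True.
Unit clause (¬B) forces B = False.
Unit clause (N) forces N = True.
In (B ∨ P) only P is left, so P = True.
In (B ∨ ¬G) only ¬G is left, so G = False.
In (¬E ∨ ¬P) only ¬E is left, so E = False.
In (D ∨ ¬N) only D is left, so D = True.
In (G ∨ K ∨ ¬R) only K is left, so K = True.
In (¬D ∨ H) only H is left, so H = True.
In (¬D ∨ U) only U is left, so U = True.
All clauses satisfied.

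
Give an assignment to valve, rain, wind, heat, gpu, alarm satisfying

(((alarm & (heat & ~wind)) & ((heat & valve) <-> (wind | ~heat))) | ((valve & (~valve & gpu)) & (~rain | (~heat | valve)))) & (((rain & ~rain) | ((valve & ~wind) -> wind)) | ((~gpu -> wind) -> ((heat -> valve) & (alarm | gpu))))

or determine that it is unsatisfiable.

valve: False, rain: False, wind: False, heat: True, gpu: False, alarm: True

  ((alarm & (heat & ~wind)) & ((heat & valve) <-> (wind | ~heat))) | ((valve & (~valve & gpu)) & (~rain | (~heat | valve))) = True
    (alarm & (heat & ~wind)) & ((heat & valve) <-> (wind | ~heat)) = True
      alarm & (heat & ~wind) = True
        heat & ~wind = True
          ~wind = True
      (heat & valve) <-> (wind | ~heat) = True
        heat & valve = False
        wind | ~heat = False
          ~heat = False
    (valve & (~valve & gpu)) & (~rain | (~heat | valve)) = False
      valve & (~valve & gpu) = False
        ~valve & gpu = False
          ~valve = True
      ~rain | (~heat | valve) = True
        ~rain = True
        ~heat | valve = False
          ~heat = False
  ((rain & ~rain) | ((valve & ~wind) -> wind)) | ((~gpu -> wind) -> ((heat -> valve) & (alarm | gpu))) = True
    (rain & ~rain) | ((valve & ~wind) -> wind) = True
      rain & ~rain = False
        ~rain = True
      (valve & ~wind) -> wind = True
        valve & ~wind = False
          ~wind = True
    (~gpu -> wind) -> ((heat -> valve) & (alarm | gpu)) = True
      ~gpu -> wind = False
        ~gpu = True
      (heat -> valve) & (alarm | gpu) = False
        heat -> valve = False
        alarm | gpu = True
Both conjuncts True, so the formula holds.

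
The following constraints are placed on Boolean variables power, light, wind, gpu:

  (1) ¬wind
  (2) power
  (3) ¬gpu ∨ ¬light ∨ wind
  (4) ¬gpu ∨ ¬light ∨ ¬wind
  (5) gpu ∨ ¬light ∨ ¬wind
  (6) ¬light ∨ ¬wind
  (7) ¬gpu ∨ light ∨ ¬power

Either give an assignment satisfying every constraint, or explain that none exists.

power = True, light = True, wind = False, gpu = False

Unit clause (¬wind) forces wind = False.
Unit clause (power) forces power = True.
Set light = True.
  then (¬gpu ∨ ¬light ∨ wind) forces gpu = False.
All clauses satisfied.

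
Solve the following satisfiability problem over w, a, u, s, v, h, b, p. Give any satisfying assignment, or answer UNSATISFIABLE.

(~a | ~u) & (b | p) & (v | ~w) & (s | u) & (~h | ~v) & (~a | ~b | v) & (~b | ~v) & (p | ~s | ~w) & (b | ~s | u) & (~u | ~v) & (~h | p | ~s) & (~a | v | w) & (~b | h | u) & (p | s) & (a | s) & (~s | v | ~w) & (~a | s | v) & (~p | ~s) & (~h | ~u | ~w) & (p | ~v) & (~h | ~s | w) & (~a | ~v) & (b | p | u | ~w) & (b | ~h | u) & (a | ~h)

Set w = False.
Set a = False.
  then (a | s) forces s = True.
  then (~p | ~s) forces p = False.
  then (p | ~v) forces v = False.
  then (~h | ~s | w) forces h = False.
  then (b | p) forces b = True.
  then (~b | h | u) forces u = True.
All clauses satisfied.

w: False; a: False; u: True; s: True; v: False; h: False; b: True; p: False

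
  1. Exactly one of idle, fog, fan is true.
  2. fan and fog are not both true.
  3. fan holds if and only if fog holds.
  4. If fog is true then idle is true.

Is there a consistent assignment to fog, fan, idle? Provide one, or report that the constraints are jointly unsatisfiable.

fog = False; fan = False; idle = True

  (1) {idle, fog, fan}: 1 true — exactly one ✓
  (2) fan=F, fog=F — not both ✓
  (3) fan=F, fog=F — same ✓
  (4) fog=F ⇒ idle: vacuous ✓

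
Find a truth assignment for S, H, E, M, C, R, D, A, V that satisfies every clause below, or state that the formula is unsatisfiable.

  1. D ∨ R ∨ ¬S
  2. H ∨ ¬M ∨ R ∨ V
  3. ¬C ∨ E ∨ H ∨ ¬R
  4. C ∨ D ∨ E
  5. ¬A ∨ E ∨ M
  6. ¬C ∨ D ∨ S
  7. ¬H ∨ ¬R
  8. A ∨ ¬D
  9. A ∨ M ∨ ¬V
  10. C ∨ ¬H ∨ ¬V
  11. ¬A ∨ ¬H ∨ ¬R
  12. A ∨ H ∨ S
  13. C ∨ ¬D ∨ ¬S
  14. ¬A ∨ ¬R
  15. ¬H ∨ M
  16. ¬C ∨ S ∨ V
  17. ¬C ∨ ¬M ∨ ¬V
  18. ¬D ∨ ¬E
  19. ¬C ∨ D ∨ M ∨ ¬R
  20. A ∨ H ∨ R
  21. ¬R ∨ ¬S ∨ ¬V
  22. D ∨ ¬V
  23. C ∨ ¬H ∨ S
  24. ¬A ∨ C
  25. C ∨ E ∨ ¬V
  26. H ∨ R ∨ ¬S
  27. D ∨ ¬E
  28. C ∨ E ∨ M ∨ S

S=T, H=T, E=F, M=T, C=T, R=F, D=T, A=T, V=F

Set S = True.
Set H = True.
  then (¬H ∨ ¬R) forces R = False.
  then (¬H ∨ M) forces M = True.
  then (D ∨ R ∨ ¬S) forces D = True.
  then (A ∨ ¬D) forces A = True.
  then (C ∨ ¬D ∨ ¬S) forces C = True.
  then (¬C ∨ ¬M ∨ ¬V) forces V = False.
  then (¬D ∨ ¬E) forces E = False.
All clauses satisfied.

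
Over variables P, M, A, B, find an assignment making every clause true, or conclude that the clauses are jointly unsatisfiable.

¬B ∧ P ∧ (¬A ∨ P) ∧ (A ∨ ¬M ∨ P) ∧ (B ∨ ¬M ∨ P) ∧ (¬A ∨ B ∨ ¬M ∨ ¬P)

P: True, M: False, A: False, B: False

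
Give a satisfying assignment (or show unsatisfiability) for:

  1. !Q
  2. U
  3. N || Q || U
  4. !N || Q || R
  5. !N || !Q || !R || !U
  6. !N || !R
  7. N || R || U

Unit clause (!Q) forces Q = False.
Unit clause (U) forces U = True.
Set R = False.
  then (!N || Q || R) forces N = False.
Check each clause:
  (!Q): !Q holds.
  (U): U holds.
  (N || Q || U): U holds.
  (!N || Q || R): !N holds.
  (!N || !Q || !R || !U): !N holds.
  (!N || !R): !N holds.
  (N || R || U): U holds.
All clauses satisfied.

Q = False, R = False, N = False, U = True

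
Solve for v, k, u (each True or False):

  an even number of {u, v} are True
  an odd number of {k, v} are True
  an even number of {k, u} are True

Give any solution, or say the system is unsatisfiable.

No satisfying assignment exists.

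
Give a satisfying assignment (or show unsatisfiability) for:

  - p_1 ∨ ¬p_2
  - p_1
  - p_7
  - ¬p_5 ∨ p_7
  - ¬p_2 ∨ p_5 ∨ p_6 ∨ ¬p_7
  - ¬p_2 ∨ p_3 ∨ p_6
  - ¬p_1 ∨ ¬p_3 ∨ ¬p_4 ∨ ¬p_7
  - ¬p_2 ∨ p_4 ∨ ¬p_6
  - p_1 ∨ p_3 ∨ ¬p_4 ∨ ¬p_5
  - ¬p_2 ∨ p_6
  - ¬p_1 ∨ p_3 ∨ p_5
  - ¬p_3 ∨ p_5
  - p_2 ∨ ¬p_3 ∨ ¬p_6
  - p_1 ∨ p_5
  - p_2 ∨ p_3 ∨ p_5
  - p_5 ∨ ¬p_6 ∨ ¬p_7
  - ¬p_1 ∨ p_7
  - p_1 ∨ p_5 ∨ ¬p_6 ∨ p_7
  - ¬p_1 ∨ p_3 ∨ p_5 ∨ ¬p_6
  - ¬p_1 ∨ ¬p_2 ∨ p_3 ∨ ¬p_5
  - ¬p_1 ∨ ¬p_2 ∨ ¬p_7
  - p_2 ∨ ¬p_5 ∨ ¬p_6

p_1: True; p_2: False; p_3: False; p_4: False; p_5: True; p_6: False; p_7: True

Unit clause (p_1) forces p_1 = True.
Unit clause (p_7) forces p_7 = True.
In (¬p_1 ∨ ¬p_2 ∨ ¬p_7) only ¬p_2 is left, so p_2 = False.
Set p_3 = False.
  then (¬p_1 ∨ p_3 ∨ p_5) forces p_5 = True.
  then (p_2 ∨ ¬p_5 ∨ ¬p_6) forces p_6 = False.
Set p_4 = False.
All clauses satisfied.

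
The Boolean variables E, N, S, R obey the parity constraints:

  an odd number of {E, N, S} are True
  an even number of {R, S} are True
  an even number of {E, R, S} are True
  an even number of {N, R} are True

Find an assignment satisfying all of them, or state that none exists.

Unsatisfiable

Adding constraints 1, 3, 4 mod 2: every variable appears an even number of times on the left, so the left side is 0.
But the right sides sum to 1 (mod 2). 0 ≠ 1 — the system is inconsistent.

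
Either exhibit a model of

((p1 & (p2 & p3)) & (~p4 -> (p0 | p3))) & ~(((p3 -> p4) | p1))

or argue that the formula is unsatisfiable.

The formula is unsatisfiable.

Case p1 = True: the conjunct ~(((p3 -> p4) | p1)) becomes ~(((p3 -> p4) | True)) = False.
Case p1 = False: the conjunct p1 is False.
Both cases fail — unsatisfiable.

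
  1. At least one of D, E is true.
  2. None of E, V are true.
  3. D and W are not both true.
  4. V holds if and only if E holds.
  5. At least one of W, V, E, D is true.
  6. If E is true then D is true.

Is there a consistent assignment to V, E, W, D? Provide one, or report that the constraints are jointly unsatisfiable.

V = False, E = False, W = False, D = True

  (1) {D, E}: 1 true — at least one ✓
  (2) {E, V}: 0 true — none ✓
  (3) D=T, W=F — not both ✓
  (4) V=F, E=F — same ✓
  (5) {W, V, E, D}: 1 true — at least one ✓
  (6) E=F ⇒ D: vacuous ✓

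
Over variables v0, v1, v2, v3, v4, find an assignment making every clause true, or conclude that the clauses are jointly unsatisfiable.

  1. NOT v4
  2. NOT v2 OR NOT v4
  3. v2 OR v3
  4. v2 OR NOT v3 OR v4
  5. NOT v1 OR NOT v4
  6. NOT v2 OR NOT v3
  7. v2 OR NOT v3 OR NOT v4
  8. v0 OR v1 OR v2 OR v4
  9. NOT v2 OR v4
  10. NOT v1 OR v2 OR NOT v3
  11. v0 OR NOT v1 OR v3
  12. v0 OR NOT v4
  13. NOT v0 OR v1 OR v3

No satisfying assignment exists.

Case v4 = True:
  Clause (NOT v4) is falsified — contradiction.
Case v4 = False:
  (NOT v2 OR v4) forces v2 = False.
  (v2 OR v3) forces v3 = True.
  Clause (v2 OR NOT v3 OR v4) is falsified — contradiction.
Both cases fail, so the formula is unsatisfiable.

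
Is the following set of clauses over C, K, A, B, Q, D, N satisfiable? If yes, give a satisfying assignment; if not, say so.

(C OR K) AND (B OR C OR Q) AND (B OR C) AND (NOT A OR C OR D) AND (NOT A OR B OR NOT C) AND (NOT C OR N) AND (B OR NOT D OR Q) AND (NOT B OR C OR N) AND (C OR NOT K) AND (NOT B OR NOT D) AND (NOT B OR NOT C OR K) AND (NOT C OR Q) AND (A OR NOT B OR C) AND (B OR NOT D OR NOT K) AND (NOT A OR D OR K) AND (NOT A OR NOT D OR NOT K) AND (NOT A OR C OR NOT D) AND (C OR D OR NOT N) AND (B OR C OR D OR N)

C = True, K = True, A = False, B = True, Q = True, D = False, N = True

Try C = False:
  (C OR K) forces K = True.
  clause (C OR NOT K) is falsified — backtrack.
So C = True.
  then (NOT C OR N) forces N = True.
  then (NOT C OR Q) forces Q = True.
Set K = True.
Set A = False.
Set B = True.
  then (NOT B OR NOT D) forces D = False.
All clauses satisfied.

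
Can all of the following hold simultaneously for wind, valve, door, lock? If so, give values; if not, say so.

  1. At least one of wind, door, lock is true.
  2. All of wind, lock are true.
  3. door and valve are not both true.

wind = True, valve = False, door = False, lock = True

  (1) {wind, door, lock}: 2 true — at least one ✓
  (2) {wind, lock}: all 2 true ✓
  (3) door=F, valve=F — not both ✓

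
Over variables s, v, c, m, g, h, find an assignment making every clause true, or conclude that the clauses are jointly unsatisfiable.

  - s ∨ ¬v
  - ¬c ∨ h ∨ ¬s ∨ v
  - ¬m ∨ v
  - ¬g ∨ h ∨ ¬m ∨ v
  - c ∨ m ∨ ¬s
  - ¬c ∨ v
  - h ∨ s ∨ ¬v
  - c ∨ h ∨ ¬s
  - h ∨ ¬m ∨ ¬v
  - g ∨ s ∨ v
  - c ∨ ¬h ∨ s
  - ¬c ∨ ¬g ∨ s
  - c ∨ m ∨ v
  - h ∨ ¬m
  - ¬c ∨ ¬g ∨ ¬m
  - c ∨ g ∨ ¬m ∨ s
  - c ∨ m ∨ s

s=T, v=T, c=F, m=T, g=T, h=T

Set s = True.
Try v = False:
  (¬m ∨ v) forces m = False.
  (c ∨ m ∨ ¬s) forces c = True.
  clause (¬c ∨ v) is falsified — backtrack.
So v = True.
Set c = False.
  then (c ∨ m ∨ ¬s) forces m = True.
  then (c ∨ h ∨ ¬s) forces h = True.
Set g = True.
All clauses satisfied.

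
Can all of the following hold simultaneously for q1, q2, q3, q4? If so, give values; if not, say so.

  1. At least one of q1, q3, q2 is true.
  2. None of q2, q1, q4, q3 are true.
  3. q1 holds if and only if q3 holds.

The formula is unsatisfiable.

Case q1 = True:
  Constraint (2) is violated (q1=T) — contradiction.
Case q1 = False:
  (2) forces q2 = False.
  (1) with q1=F, q2=F forces q3 = True.
  Constraint (2) is violated (q3=T) — contradiction.
Both cases fail — unsatisfiable.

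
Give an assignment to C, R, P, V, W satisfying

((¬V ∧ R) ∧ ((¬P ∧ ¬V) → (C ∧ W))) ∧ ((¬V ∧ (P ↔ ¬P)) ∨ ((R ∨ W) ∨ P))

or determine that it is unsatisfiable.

C = True, R = True, P = True, V = False, W = True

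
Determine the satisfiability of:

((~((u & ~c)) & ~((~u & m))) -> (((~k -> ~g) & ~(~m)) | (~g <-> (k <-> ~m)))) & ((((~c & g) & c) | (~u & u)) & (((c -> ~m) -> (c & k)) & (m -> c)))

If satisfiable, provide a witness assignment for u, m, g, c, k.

The conjunct ((~c & g) & c) | (~u & u) is unsatisfiable on its own:
  u=F, g=F, c=F: evaluates to False.
  u=F, g=F, c=T: evaluates to False.
  u=F, g=T, c=F: evaluates to False.
  u=F, g=T, c=T: evaluates to False.
  u=T, g=F, c=F: evaluates to False.
  u=T, g=F, c=T: evaluates to False.
  u=T, g=T, c=F: evaluates to False.
  u=T, g=T, c=T: evaluates to False.
So the whole conjunction is unsatisfiable.

UNSATISFIABLE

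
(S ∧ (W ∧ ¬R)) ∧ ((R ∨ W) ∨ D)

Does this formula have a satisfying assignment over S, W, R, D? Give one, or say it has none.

S: True, W: True, R: False, D: False

  S ∧ (W ∧ ¬R) = True
    W ∧ ¬R = True
      ¬R = True
  (R ∨ W) ∨ D = True
    R ∨ W = True
Both conjuncts True, so the formula holds.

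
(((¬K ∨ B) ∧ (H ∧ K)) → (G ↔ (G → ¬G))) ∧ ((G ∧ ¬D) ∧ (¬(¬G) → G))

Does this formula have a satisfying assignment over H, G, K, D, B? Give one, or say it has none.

H = False; G = True; K = True; D = False; B = True

  ((¬K ∨ B) ∧ (H ∧ K)) → (G ↔ (G → ¬G)) = True
    (¬K ∨ B) ∧ (H ∧ K) = False
      ¬K ∨ B = True
        ¬K = False
      H ∧ K = False
    G ↔ (G → ¬G) = False
      G → ¬G = False
        ¬G = False
  (G ∧ ¬D) ∧ (¬(¬G) → G) = True
    G ∧ ¬D = True
      ¬D = True
    ¬(¬G) → G = True
      ¬(¬G) = True
        ¬G = False
Both conjuncts True, so the formula holds.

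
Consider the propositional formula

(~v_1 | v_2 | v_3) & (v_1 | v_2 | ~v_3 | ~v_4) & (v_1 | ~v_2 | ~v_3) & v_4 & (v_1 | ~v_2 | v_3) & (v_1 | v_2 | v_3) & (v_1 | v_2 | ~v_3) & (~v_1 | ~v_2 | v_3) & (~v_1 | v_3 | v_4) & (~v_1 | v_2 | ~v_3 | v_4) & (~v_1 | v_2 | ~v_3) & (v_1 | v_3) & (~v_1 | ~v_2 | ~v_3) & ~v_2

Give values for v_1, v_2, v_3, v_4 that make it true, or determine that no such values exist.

Case v_1 = True:
  (v_4) forces v_4 = True.
  (~v_2) forces v_2 = False.
  (~v_1 | v_2 | v_3) forces v_3 = True.
  Clause (~v_1 | v_2 | ~v_3) is falsified — contradiction.
Case v_1 = False:
  (v_4) forces v_4 = True.
  (v_1 | v_3) forces v_3 = True.
  (v_1 | v_2 | ~v_3 | ~v_4) forces v_2 = True.
  Clause (v_1 | ~v_2 | ~v_3) is falsified — contradiction.
Both cases fail, so the formula is unsatisfiable.

UNSATISFIABLE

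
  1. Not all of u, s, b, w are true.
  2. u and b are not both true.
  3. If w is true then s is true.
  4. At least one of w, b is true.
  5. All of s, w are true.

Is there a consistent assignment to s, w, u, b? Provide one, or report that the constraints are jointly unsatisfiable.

s = True, w = True, u = False, b = False

  (1) {u, s, b, w}: 2/4 true — not all ✓
  (2) u=F, b=F — not both ✓
  (3) w=T ⇒ s: T ✓
  (4) {w, b}: 1 true — at least one ✓
  (5) {s, w}: all 2 true ✓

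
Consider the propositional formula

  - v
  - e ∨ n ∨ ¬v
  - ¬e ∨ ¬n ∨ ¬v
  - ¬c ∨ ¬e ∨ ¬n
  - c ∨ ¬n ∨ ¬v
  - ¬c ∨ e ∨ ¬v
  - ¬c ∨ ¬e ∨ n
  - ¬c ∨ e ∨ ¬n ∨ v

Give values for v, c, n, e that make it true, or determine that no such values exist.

v = True, c = False, n = False, e = True

Unit clause (v) forces v = True.
Set c = False.
  then (c ∨ ¬n ∨ ¬v) forces n = False.
  then (e ∨ n ∨ ¬v) forces e = True.
All clauses satisfied.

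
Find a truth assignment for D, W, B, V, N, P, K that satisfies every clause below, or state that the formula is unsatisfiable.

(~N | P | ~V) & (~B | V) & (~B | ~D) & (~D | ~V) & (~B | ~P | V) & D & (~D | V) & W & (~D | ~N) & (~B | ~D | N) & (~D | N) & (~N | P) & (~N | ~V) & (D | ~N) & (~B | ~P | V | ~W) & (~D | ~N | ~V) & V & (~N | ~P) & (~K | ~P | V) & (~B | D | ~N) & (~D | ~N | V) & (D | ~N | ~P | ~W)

Case V = True:
  (~D | ~V) forces D = False.
  Clause (D) is falsified — contradiction.
Case V = False:
  Clause (V) is falsified — contradiction.
Both cases fail, so the formula is unsatisfiable.

Unsatisfiable — no assignment works.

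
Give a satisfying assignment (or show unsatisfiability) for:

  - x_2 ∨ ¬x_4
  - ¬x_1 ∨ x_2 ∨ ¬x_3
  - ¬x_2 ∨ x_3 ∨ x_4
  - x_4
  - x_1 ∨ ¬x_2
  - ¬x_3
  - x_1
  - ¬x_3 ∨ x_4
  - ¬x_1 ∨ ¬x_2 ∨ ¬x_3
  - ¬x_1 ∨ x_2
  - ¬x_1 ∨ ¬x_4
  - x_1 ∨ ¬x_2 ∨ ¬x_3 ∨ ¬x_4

Case x_1 = True:
  (x_4) forces x_4 = True.
  Clause (¬x_1 ∨ ¬x_4) is falsified — contradiction.
Case x_1 = False:
  Clause (x_1) is falsified — contradiction.
Both cases fail, so the formula is unsatisfiable.

No satisfying assignment exists.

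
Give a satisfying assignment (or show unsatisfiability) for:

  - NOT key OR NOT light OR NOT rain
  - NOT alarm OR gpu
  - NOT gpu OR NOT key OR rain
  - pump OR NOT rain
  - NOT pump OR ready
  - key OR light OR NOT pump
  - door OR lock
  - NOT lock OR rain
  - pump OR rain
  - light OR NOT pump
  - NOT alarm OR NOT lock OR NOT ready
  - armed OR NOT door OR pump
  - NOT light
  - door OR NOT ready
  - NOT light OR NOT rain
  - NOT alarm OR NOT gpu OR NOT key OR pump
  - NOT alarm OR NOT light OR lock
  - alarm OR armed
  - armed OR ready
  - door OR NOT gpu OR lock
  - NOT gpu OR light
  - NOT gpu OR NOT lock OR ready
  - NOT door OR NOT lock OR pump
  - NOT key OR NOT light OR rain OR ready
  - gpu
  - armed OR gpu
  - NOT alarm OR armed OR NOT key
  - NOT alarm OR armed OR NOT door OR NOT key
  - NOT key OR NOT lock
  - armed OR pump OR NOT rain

Unsatisfiable — no assignment works.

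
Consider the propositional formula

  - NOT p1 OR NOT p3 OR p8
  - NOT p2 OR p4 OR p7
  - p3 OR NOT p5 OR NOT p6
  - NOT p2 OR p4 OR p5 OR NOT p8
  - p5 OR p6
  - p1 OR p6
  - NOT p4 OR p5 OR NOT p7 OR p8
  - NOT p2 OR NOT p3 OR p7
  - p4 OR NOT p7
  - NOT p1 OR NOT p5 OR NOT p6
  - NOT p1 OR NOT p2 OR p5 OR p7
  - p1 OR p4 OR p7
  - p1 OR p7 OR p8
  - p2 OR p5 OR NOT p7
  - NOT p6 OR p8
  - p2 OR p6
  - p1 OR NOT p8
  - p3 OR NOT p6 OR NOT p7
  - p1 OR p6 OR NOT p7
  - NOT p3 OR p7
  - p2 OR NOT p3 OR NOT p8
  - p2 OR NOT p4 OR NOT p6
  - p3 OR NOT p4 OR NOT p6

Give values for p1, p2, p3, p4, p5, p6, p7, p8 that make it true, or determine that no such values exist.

p1=T; p2=T; p3=F; p4=T; p5=T; p6=F; p7=T; p8=F

Try p1 = False:
  (p1 OR p6) forces p6 = True.
  (NOT p6 OR p8) forces p8 = True.
  clause (p1 OR NOT p8) is falsified — backtrack.
So p1 = True.
Set p2 = True.
Set p3 = False.
Set p4 = True.
  then (p3 OR NOT p4 OR NOT p6) forces p6 = False.
  then (p5 OR p6) forces p5 = True.
Set p7 = True.
Set p8 = False.
All clauses satisfied.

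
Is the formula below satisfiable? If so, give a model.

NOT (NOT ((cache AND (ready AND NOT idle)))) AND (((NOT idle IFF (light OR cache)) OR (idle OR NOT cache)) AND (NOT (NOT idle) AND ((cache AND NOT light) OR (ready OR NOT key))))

Case idle = True: the conjunct NOT (NOT ((cache AND (ready AND NOT idle)))) becomes NOT (NOT False) = False.
Case idle = False: the conjunct NOT (NOT idle) becomes NOT (NOT False) = False.
Both cases fail — unsatisfiable.

The formula is unsatisfiable.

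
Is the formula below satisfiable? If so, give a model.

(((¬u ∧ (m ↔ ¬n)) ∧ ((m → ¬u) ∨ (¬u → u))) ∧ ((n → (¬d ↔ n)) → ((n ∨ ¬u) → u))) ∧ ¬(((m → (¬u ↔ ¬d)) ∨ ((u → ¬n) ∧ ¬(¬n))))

Case u = True: the conjunct ¬u is False.
Case u = False: the formula simplifies to ((m ↔ ¬n) ∧ ¬((n → (¬d ↔ n)))) ∧ ¬(((m → ¬d) ∨ ¬(¬n))).
  n = True: the conjunct ¬(((m → ¬d) ∨ ¬(¬n))) becomes ¬(((m → ¬d) ∨ True)) = False.
  n = False: the conjunct ¬((n → (¬d ↔ n))) becomes ¬((False → d)) = False.
Both cases fail — unsatisfiable.

Unsatisfiable — no assignment works.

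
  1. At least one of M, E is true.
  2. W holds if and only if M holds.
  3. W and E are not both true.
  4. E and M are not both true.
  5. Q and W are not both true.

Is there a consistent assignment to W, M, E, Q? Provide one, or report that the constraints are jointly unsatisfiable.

W = False, M = False, E = True, Q = False

  (1) {M, E}: 1 true — at least one ✓
  (2) W=F, M=F — same ✓
  (3) W=F, E=T — not both ✓
  (4) E=T, M=F — not both ✓
  (5) Q=F, W=F — not both ✓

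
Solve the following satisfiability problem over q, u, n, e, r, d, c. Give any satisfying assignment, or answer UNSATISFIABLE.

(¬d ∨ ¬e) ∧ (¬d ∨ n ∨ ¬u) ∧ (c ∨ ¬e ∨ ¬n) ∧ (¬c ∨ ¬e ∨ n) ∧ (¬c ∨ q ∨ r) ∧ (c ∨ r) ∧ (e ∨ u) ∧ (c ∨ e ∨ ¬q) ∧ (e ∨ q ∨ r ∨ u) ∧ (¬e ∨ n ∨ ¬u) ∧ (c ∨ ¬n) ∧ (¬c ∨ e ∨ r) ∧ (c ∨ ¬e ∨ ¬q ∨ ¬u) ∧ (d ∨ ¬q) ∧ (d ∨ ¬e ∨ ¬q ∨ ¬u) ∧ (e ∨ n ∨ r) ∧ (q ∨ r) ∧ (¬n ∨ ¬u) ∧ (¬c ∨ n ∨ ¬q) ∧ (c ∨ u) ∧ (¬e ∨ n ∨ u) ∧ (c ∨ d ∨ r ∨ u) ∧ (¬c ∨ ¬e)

Try q = True:
  (d ∨ ¬q) forces d = True.
  (¬d ∨ ¬e) forces e = False.
  (e ∨ u) forces u = True.
  (¬d ∨ n ∨ ¬u) forces n = True.
  clause (¬n ∨ ¬u) is falsified — backtrack.
So q = False.
  then (q ∨ r) forces r = True.
Try u = False:
  (e ∨ u) forces e = True.
  (¬d ∨ ¬e) forces d = False.
  (c ∨ u) forces c = True.
  clause (¬c ∨ ¬e) is falsified — backtrack.
So u = True.
  then (¬n ∨ ¬u) forces n = False.
  then (¬d ∨ n ∨ ¬u) forces d = False.
  then (¬e ∨ n ∨ ¬u) forces e = False.
Set c = False.
All clauses satisfied.

q = False, u = True, n = False, e = False, r = True, d = False, c = False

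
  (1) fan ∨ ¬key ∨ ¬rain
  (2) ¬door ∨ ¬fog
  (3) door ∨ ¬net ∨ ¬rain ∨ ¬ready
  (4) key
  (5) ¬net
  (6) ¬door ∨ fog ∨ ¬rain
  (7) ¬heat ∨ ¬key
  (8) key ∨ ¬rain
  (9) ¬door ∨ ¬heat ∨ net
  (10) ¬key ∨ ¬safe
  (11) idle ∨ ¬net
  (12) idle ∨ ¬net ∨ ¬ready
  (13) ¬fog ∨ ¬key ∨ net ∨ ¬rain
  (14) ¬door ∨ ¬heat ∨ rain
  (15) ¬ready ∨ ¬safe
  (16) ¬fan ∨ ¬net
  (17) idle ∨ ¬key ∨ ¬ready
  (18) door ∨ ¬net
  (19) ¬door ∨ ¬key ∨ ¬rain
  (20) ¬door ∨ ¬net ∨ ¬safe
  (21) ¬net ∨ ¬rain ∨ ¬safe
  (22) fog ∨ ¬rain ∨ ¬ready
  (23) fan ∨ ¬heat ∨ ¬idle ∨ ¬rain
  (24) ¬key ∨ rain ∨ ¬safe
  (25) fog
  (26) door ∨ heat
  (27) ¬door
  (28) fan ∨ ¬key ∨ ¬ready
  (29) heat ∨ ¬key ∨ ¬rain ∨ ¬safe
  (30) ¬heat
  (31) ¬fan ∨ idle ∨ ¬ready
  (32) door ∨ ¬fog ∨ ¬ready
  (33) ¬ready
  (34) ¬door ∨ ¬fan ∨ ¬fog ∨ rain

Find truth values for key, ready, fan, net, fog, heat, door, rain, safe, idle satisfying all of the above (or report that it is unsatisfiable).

Case door = True:
  Clause (¬door) is falsified — contradiction.
Case door = False:
  (key) forces key = True.
  (¬net) forces net = False.
  (¬heat ∨ ¬key) forces heat = False.
  Clause (door ∨ heat) is falsified — contradiction.
Both cases fail, so the formula is unsatisfiable.

No satisfying assignment exists.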